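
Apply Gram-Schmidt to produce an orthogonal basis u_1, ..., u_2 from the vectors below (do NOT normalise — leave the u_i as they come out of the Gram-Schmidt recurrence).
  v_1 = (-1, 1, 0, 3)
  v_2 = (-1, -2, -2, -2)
Orthogonal basis:
  u_1 = (-1, 1, 0, 3)
  u_2 = (-18/11, -15/11, -2, -1/11)

Apply the Gram-Schmidt recurrence
  u_1 = v_1
  u_i = v_i − Σ_{j<i} ((v_i · u_j) / (u_j · u_j)) · u_j.

Step by step this gives:
  u_1 = (-1, 1, 0, 3)
  u_2 = (-18/11, -15/11, -2, -1/11)

Orthogonality check:
  u_2 · u_1 = 0 (should be 0)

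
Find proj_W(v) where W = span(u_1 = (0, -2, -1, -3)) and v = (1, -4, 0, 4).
proj_W(v) = (0, 4/7, 2/7, 6/7)

Set up U = [u_1 | ... | u_1] ∈ R^(4×1). The projector onto W = col(U) is P = U (U^T U)^(-1) U^T.
Compute U^T U =
  [14],
and U^T v = (-4).
Solve U^T U · c = U^T v for the coefficients: c = (-2/7). The projection is proj_W(v) = U c.
Check: (v - proj_W(v)) · u_1 = 0  (should be 0).
Result: proj_W(v) = (0, 4/7, 2/7, 6/7).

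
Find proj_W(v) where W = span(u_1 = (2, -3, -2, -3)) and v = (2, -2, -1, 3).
proj_W(v) = (3/13, -9/26, -3/13, -9/26)

Set up U = [u_1 | ... | u_1] ∈ R^(4×1). The projector onto W = col(U) is P = U (U^T U)^(-1) U^T.
Compute U^T U =
  [26],
and U^T v = (3).
Solve U^T U · c = U^T v for the coefficients: c = (3/26). The projection is proj_W(v) = U c.
Check: (v - proj_W(v)) · u_1 = 0  (should be 0).
Result: proj_W(v) = (3/13, -9/26, -3/13, -9/26).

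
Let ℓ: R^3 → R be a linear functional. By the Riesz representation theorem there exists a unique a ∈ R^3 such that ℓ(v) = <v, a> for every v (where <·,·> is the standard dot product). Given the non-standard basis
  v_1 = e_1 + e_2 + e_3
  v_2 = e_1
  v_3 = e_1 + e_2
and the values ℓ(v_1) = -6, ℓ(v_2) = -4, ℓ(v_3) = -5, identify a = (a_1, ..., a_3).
a = (-4, -1, -1)

Write a = (a_1, ..., a_3) in the standard basis. For each basis vector v_i, ℓ(v_i) = <v_i, a> is a linear equation in the a_j's. Collect the n equations into a matrix system V a = ℓ, where row i of V is v_i (expressed in the standard basis). Since V is invertible (lower-triangular with 1s on the diagonal, up to permutation), solve by back-substitution:
  V =
[[1, 1, 1],
 [1, 0, 0],
 [1, 1, 0]]
  V a = (-6, -4, -5)
Solving gives a = (-4, -1, -1).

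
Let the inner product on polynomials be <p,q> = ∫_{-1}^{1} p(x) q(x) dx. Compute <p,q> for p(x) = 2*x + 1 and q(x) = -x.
<p,q> = -4/3

Expand the product: p(x)·q(x) = -2*x^2 - x.
∫_{-1}^{1} of each monomial x^k gives [2/(k+1) if k even, 0 if k odd]. Integrating term-by-term (or equivalently evaluating the antiderivative F(x) = -2*x^3/3 - x^2/2 at the endpoints):
  F(1) − F(−1) = -7/6 − (1/6) = -4/3.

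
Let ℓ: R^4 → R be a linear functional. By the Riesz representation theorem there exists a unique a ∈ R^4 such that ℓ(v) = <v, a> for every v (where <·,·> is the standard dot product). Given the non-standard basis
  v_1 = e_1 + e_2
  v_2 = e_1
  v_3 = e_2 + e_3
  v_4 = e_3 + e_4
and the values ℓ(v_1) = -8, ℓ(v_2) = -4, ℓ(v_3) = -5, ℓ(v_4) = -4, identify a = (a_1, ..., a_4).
a = (-4, -4, -1, -3)

Write a = (a_1, ..., a_4) in the standard basis. For each basis vector v_i, ℓ(v_i) = <v_i, a> is a linear equation in the a_j's. Collect the n equations into a matrix system V a = ℓ, where row i of V is v_i (expressed in the standard basis). Since V is invertible (lower-triangular with 1s on the diagonal, up to permutation), solve by back-substitution:
  V =
[[1, 1, 0, 0],
 [1, 0, 0, 0],
 [0, 1, 1, 0],
 [0, 0, 1, 1]]
  V a = (-8, -4, -5, -4)
Solving gives a = (-4, -4, -1, -3).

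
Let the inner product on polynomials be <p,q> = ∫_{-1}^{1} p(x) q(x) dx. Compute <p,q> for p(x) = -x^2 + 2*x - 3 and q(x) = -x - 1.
<p,q> = 16/3

Expand the product: p(x)·q(x) = x^3 - x^2 + x + 3.
∫_{-1}^{1} of each monomial x^k gives [2/(k+1) if k even, 0 if k odd]. Integrating term-by-term (or equivalently evaluating the antiderivative F(x) = x^4/4 - x^3/3 + x^2/2 + 3*x at the endpoints):
  F(1) − F(−1) = 41/12 − (-23/12) = 16/3.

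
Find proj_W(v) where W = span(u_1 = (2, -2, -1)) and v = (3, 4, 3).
proj_W(v) = (-10/9, 10/9, 5/9)

Set up U = [u_1 | ... | u_1] ∈ R^(3×1). The projector onto W = col(U) is P = U (U^T U)^(-1) U^T.
Compute U^T U =
  [9],
and U^T v = (-5).
Solve U^T U · c = U^T v for the coefficients: c = (-5/9). The projection is proj_W(v) = U c.
Check: (v - proj_W(v)) · u_1 = 0  (should be 0).
Result: proj_W(v) = (-10/9, 10/9, 5/9).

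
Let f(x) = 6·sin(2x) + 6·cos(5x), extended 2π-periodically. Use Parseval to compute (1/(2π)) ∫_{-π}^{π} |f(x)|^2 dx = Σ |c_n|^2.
Σ |c_n|^2 = 36

Expand |f|^2 and use orthogonality of {sin(nx), cos(mx)} on [-π, π]:
  ∫_{-π}^{π} sin(nx)^2 dx = π, ∫ cos(mx)^2 dx = π, and cross terms integrate to 0.
So ∫_{-π}^{π} f(x)^2 dx = 6^2 · π + 6^2 · π = (36 + 36)π.
Divide by 2π: (36 + 36)/2 = 36.
By Parseval, this equals Σ |c_n|^2.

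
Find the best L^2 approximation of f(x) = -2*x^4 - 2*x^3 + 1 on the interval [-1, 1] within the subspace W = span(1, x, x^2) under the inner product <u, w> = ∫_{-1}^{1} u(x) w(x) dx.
g(x) = -12*x^2/7 - 6*x/5 + 41/35

The best approximation g ∈ W is the orthogonal projection of f onto W. Writing g = a_0 + a_1 x + a_2 x^2, the coefficients solve the normal equations G · a = b where
  G_{ij} = <φ_i, φ_j> and b_i = <f, φ_i>, with φ_0 = 1, φ_1 = x, φ_2 = x^2.
G =
  [2, 0, 2/3]
  [0, 2/3, 0]
  [2/3, 0, 2/5],
b = (6/5, -4/5, 2/21).
Solving gives a_0 = 41/35, a_1 = -6/5, a_2 = -12/7, so
  g(x) = -12*x^2/7 - 6*x/5 + 41/35.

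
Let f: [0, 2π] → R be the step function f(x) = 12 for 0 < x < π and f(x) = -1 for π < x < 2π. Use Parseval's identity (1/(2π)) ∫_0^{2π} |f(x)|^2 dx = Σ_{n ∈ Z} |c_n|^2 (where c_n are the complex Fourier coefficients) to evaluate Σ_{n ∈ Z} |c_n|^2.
Σ |c_n|^2 = 145/2

Parseval equates the L^2 energy of f (normalised by 1/(2π)) with the ℓ^2 sum of its Fourier coefficients: (1/(2π)) ∫_0^{2π} |f|^2 = Σ |c_n|^2.
Compute the left side: (1/(2π)) [∫_0^π 12^2 dx + ∫_π^{2π} (-1)^2 dx] = (1/(2π)) · (144π + 1π) = (144 + 1)/2 = 145/2.
So Σ_{n ∈ Z} |c_n|^2 = 145/2.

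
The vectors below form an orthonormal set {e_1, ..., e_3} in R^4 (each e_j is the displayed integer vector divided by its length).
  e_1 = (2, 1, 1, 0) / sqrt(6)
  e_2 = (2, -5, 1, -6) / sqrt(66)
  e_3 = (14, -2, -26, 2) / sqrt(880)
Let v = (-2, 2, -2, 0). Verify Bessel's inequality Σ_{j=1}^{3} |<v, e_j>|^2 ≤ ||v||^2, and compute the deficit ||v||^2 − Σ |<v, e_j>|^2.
Σ |<v, e_j>|^2 = 7; ||v||^2 = 12; deficit = 5

Write each e_j = u_j / sqrt(<u_j, u_j>) where u_j is the displayed integer vector. Then <v, e_j> = <v, u_j> / sqrt(<u_j, u_j>), so |<v, e_j>|^2 = <v, u_j>^2 / <u_j, u_j>.
Coefficients: <v, e_1> = -4/sqrt(6), <v, e_2> = -16/sqrt(66), <v, e_3> = 20/sqrt(880).
Square and sum: Σ |<v, e_j>|^2 = 7.
Compute ||v||^2 = v·v = 12.
Deficit = 12 − 7 = 5 ≥ 0, confirming Bessel's inequality. (The deficit equals ||v − Σ <v,e_j> e_j||^2, the squared distance from v to span{e_j}.)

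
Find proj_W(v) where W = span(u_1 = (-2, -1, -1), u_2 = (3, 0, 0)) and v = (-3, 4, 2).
proj_W(v) = (-3, 3, 3)

Set up U = [u_1 | ... | u_2] ∈ R^(3×2). The projector onto W = col(U) is P = U (U^T U)^(-1) U^T.
Compute U^T U =
  [6, -6]
  [-6, 9],
and U^T v = (0, -9).
Solve U^T U · c = U^T v for the coefficients: c = (-3, -3). The projection is proj_W(v) = U c.
Check: (v - proj_W(v)) · u_1 = 0  (should be 0).
Check: (v - proj_W(v)) · u_2 = 0  (should be 0).
Result: proj_W(v) = (-3, 3, 3).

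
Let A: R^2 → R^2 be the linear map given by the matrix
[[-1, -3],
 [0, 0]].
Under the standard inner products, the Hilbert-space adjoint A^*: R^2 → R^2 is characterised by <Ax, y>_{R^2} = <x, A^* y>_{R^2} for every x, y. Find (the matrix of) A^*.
A^* = A^T =
[[-1, 0],
 [-3, 0]]

For real matrices with standard dot products, the defining identity <Ax, y> = <x, A^* y> gives (Ax)^T y = x^T (A^*) y, i.e. x^T A^T y = x^T (A^*) y. Since this holds for all x, y, we must have A^* = A^T. Therefore
A^* =
[[-1, 0],
 [-3, 0]].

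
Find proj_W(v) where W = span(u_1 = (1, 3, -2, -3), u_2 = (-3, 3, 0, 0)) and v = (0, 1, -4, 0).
proj_W(v) = (19/42, 61/42, -20/21, -10/7)

Set up U = [u_1 | ... | u_2] ∈ R^(4×2). The projector onto W = col(U) is P = U (U^T U)^(-1) U^T.
Compute U^T U =
  [23, 6]
  [6, 18],
and U^T v = (11, 3).
Solve U^T U · c = U^T v for the coefficients: c = (10/21, 1/126). The projection is proj_W(v) = U c.
Check: (v - proj_W(v)) · u_1 = 0  (should be 0).
Check: (v - proj_W(v)) · u_2 = 0  (should be 0).
Result: proj_W(v) = (19/42, 61/42, -20/21, -10/7).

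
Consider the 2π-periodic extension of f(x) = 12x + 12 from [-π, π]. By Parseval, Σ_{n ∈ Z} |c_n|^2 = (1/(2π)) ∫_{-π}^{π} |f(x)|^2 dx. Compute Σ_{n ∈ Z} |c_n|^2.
Σ |c_n|^2 = 48π^2 + 144

Expand and integrate term by term over [-π, π]:
  ∫ (12x)^2 dx = 144·(2π^3/3); ∫ 2·12·(12)·x dx = 0 (odd integrand); ∫ 12^2 dx = 144·2π.
So (1/(2π)) ∫_{-π}^{π} (12x + 12)^2 dx = 144π^2/3 + 144 = 48π^2 + 144.
Parseval ⇒ Σ |c_n|^2 = 48π^2 + 144.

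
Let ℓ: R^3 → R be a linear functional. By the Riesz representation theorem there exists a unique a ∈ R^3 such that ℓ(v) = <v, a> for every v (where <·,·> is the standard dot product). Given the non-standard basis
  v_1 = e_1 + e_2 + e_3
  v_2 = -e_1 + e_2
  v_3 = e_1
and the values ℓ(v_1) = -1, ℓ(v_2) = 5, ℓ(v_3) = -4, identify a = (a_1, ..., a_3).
a = (-4, 1, 2)

Write a = (a_1, ..., a_3) in the standard basis. For each basis vector v_i, ℓ(v_i) = <v_i, a> is a linear equation in the a_j's. Collect the n equations into a matrix system V a = ℓ, where row i of V is v_i (expressed in the standard basis). Since V is invertible (lower-triangular with 1s on the diagonal, up to permutation), solve by back-substitution:
  V =
[[1, 1, 1],
 [-1, 1, 0],
 [1, 0, 0]]
  V a = (-1, 5, -4)
Solving gives a = (-4, 1, 2).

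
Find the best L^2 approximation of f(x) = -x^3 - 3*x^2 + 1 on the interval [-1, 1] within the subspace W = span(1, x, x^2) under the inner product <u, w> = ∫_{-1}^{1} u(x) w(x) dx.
g(x) = -3*x^2 - 3*x/5 + 1

The best approximation g ∈ W is the orthogonal projection of f onto W. Writing g = a_0 + a_1 x + a_2 x^2, the coefficients solve the normal equations G · a = b where
  G_{ij} = <φ_i, φ_j> and b_i = <f, φ_i>, with φ_0 = 1, φ_1 = x, φ_2 = x^2.
G =
  [2, 0, 2/3]
  [0, 2/3, 0]
  [2/3, 0, 2/5],
b = (0, -2/5, -8/15).
Solving gives a_0 = 1, a_1 = -3/5, a_2 = -3, so
  g(x) = -3*x^2 - 3*x/5 + 1.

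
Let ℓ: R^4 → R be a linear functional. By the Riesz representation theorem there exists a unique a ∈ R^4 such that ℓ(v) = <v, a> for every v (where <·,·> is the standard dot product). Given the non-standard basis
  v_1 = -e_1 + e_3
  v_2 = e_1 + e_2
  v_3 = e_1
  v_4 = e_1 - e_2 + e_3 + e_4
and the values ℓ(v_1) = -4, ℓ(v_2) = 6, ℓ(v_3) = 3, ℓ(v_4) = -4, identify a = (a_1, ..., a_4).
a = (3, 3, -1, -3)

Write a = (a_1, ..., a_4) in the standard basis. For each basis vector v_i, ℓ(v_i) = <v_i, a> is a linear equation in the a_j's. Collect the n equations into a matrix system V a = ℓ, where row i of V is v_i (expressed in the standard basis). Since V is invertible (lower-triangular with 1s on the diagonal, up to permutation), solve by back-substitution:
  V =
[[-1, 0, 1, 0],
 [1, 1, 0, 0],
 [1, 0, 0, 0],
 [1, -1, 1, 1]]
  V a = (-4, 6, 3, -4)
Solving gives a = (3, 3, -1, -3).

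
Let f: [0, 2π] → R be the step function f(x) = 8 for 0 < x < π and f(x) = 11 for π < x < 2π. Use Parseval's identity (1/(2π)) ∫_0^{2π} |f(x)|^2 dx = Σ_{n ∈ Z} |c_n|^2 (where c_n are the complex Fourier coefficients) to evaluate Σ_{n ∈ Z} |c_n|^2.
Σ |c_n|^2 = 185/2

Parseval equates the L^2 energy of f (normalised by 1/(2π)) with the ℓ^2 sum of its Fourier coefficients: (1/(2π)) ∫_0^{2π} |f|^2 = Σ |c_n|^2.
Compute the left side: (1/(2π)) [∫_0^π 8^2 dx + ∫_π^{2π} 11^2 dx] = (1/(2π)) · (64π + 121π) = (64 + 121)/2 = 185/2.
So Σ_{n ∈ Z} |c_n|^2 = 185/2.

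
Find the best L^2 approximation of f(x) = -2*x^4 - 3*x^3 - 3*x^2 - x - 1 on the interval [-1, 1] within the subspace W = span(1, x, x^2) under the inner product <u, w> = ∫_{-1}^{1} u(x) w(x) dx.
g(x) = -33*x^2/7 - 14*x/5 - 29/35

The best approximation g ∈ W is the orthogonal projection of f onto W. Writing g = a_0 + a_1 x + a_2 x^2, the coefficients solve the normal equations G · a = b where
  G_{ij} = <φ_i, φ_j> and b_i = <f, φ_i>, with φ_0 = 1, φ_1 = x, φ_2 = x^2.
G =
  [2, 0, 2/3]
  [0, 2/3, 0]
  [2/3, 0, 2/5],
b = (-24/5, -28/15, -256/105).
Solving gives a_0 = -29/35, a_1 = -14/5, a_2 = -33/7, so
  g(x) = -33*x^2/7 - 14*x/5 - 29/35.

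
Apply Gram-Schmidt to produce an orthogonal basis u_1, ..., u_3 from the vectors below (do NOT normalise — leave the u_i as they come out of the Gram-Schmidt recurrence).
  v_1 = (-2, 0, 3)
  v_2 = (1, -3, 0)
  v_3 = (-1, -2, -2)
Orthogonal basis:
  u_1 = (-2, 0, 3)
  u_2 = (9/13, -3, 6/13)
  u_3 = (-27/14, -9/14, -9/7)

Apply the Gram-Schmidt recurrence
  u_1 = v_1
  u_i = v_i − Σ_{j<i} ((v_i · u_j) / (u_j · u_j)) · u_j.

Step by step this gives:
  u_1 = (-2, 0, 3)
  u_2 = (9/13, -3, 6/13)
  u_3 = (-27/14, -9/14, -9/7)

Orthogonality check:
  u_2 · u_1 = 0 (should be 0)
  u_3 · u_1 = 0 (should be 0)
  u_3 · u_2 = 0 (should be 0)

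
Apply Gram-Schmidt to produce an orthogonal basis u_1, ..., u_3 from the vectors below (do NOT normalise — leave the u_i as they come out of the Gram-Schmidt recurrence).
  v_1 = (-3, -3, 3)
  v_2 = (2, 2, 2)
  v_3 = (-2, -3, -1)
Orthogonal basis:
  u_1 = (-3, -3, 3)
  u_2 = (4/3, 4/3, 8/3)
  u_3 = (1/2, -1/2, 0)

Apply the Gram-Schmidt recurrence
  u_1 = v_1
  u_i = v_i − Σ_{j<i} ((v_i · u_j) / (u_j · u_j)) · u_j.

Step by step this gives:
  u_1 = (-3, -3, 3)
  u_2 = (4/3, 4/3, 8/3)
  u_3 = (1/2, -1/2, 0)

Orthogonality check:
  u_2 · u_1 = 0 (should be 0)
  u_3 · u_1 = 0 (should be 0)
  u_3 · u_2 = 0 (should be 0)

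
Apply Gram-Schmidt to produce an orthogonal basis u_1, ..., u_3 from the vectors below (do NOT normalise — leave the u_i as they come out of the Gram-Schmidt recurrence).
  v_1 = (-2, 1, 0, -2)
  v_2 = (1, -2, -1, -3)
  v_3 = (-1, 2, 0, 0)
Orthogonal basis:
  u_1 = (-2, 1, 0, -2)
  u_2 = (13/9, -20/9, -1, -23/9)
  u_3 = (62/131, 86/131, -53/131, -19/131)

Apply the Gram-Schmidt recurrence
  u_1 = v_1
  u_i = v_i − Σ_{j<i} ((v_i · u_j) / (u_j · u_j)) · u_j.

Step by step this gives:
  u_1 = (-2, 1, 0, -2)
  u_2 = (13/9, -20/9, -1, -23/9)
  u_3 = (62/131, 86/131, -53/131, -19/131)

Orthogonality check:
  u_2 · u_1 = 0 (should be 0)
  u_3 · u_1 = 0 (should be 0)
  u_3 · u_2 = 0 (should be 0)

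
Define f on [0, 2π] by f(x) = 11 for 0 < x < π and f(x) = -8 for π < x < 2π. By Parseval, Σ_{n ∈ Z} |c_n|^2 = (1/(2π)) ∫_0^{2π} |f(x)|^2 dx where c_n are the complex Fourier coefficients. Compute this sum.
Σ |c_n|^2 = 185/2

Parseval equates the L^2 energy of f (normalised by 1/(2π)) with the ℓ^2 sum of its Fourier coefficients: (1/(2π)) ∫_0^{2π} |f|^2 = Σ |c_n|^2.
Compute the left side: (1/(2π)) [∫_0^π 11^2 dx + ∫_π^{2π} (-8)^2 dx] = (1/(2π)) · (121π + 64π) = (121 + 64)/2 = 185/2.
So Σ_{n ∈ Z} |c_n|^2 = 185/2.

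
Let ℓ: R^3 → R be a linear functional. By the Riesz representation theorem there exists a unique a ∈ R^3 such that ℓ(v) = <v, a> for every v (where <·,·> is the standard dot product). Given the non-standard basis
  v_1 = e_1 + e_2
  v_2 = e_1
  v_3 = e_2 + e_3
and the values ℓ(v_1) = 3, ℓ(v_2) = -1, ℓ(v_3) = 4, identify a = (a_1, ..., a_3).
a = (-1, 4, 0)

Write a = (a_1, ..., a_3) in the standard basis. For each basis vector v_i, ℓ(v_i) = <v_i, a> is a linear equation in the a_j's. Collect the n equations into a matrix system V a = ℓ, where row i of V is v_i (expressed in the standard basis). Since V is invertible (lower-triangular with 1s on the diagonal, up to permutation), solve by back-substitution:
  V =
[[1, 1, 0],
 [1, 0, 0],
 [0, 1, 1]]
  V a = (3, -1, 4)
Solving gives a = (-1, 4, 0).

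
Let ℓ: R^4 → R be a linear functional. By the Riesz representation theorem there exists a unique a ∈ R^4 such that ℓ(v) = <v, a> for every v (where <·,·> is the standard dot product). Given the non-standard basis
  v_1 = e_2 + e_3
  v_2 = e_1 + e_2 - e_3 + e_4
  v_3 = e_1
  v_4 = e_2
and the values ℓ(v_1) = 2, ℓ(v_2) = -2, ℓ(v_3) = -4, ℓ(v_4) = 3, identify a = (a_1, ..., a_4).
a = (-4, 3, -1, -2)

Write a = (a_1, ..., a_4) in the standard basis. For each basis vector v_i, ℓ(v_i) = <v_i, a> is a linear equation in the a_j's. Collect the n equations into a matrix system V a = ℓ, where row i of V is v_i (expressed in the standard basis). Since V is invertible (lower-triangular with 1s on the diagonal, up to permutation), solve by back-substitution:
  V =
[[0, 1, 1, 0],
 [1, 1, -1, 1],
 [1, 0, 0, 0],
 [0, 1, 0, 0]]
  V a = (2, -2, -4, 3)
Solving gives a = (-4, 3, -1, -2).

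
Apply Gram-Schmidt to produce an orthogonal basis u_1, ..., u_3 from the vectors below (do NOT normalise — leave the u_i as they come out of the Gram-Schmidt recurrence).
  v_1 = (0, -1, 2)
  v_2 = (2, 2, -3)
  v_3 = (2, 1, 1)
Orthogonal basis:
  u_1 = (0, -1, 2)
  u_2 = (2, 2/5, 1/5)
  u_3 = (-4/21, 16/21, 8/21)

Apply the Gram-Schmidt recurrence
  u_1 = v_1
  u_i = v_i − Σ_{j<i} ((v_i · u_j) / (u_j · u_j)) · u_j.

Step by step this gives:
  u_1 = (0, -1, 2)
  u_2 = (2, 2/5, 1/5)
  u_3 = (-4/21, 16/21, 8/21)

Orthogonality check:
  u_2 · u_1 = 0 (should be 0)
  u_3 · u_1 = 0 (should be 0)
  u_3 · u_2 = 0 (should be 0)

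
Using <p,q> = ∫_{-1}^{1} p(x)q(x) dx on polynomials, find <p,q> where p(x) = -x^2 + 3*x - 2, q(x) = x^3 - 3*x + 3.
<p,q> = -94/5

Expand the product: p(x)·q(x) = -x^5 + 3*x^4 + x^3 - 12*x^2 + 15*x - 6.
∫_{-1}^{1} of each monomial x^k gives [2/(k+1) if k even, 0 if k odd]. Integrating term-by-term (or equivalently evaluating the antiderivative F(x) = -x^6/6 + 3*x^5/5 + x^4/4 - 4*x^3 + 15*x^2/2 - 6*x at the endpoints):
  F(1) − F(−1) = -109/60 − (1019/60) = -94/5.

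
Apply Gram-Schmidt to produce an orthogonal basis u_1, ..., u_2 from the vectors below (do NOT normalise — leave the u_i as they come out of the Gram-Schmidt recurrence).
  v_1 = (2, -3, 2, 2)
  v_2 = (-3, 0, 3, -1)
Orthogonal basis:
  u_1 = (2, -3, 2, 2)
  u_2 = (-59/21, -2/7, 67/21, -17/21)

Apply the Gram-Schmidt recurrence
  u_1 = v_1
  u_i = v_i − Σ_{j<i} ((v_i · u_j) / (u_j · u_j)) · u_j.

Step by step this gives:
  u_1 = (2, -3, 2, 2)
  u_2 = (-59/21, -2/7, 67/21, -17/21)

Orthogonality check:
  u_2 · u_1 = 0 (should be 0)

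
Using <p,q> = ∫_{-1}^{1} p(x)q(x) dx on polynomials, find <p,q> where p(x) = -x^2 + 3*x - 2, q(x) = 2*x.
<p,q> = 4

Expand the product: p(x)·q(x) = -2*x^3 + 6*x^2 - 4*x.
∫_{-1}^{1} of each monomial x^k gives [2/(k+1) if k even, 0 if k odd]. Integrating term-by-term (or equivalently evaluating the antiderivative F(x) = -x^4/2 + 2*x^3 - 2*x^2 at the endpoints):
  F(1) − F(−1) = -1/2 − (-9/2) = 4.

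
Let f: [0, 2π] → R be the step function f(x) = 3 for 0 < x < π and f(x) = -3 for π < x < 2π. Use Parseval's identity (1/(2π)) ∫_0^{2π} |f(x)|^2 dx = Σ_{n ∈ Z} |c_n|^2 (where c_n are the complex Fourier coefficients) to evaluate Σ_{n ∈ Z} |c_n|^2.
Σ |c_n|^2 = 9

Parseval equates the L^2 energy of f (normalised by 1/(2π)) with the ℓ^2 sum of its Fourier coefficients: (1/(2π)) ∫_0^{2π} |f|^2 = Σ |c_n|^2.
Compute the left side: (1/(2π)) [∫_0^π 3^2 dx + ∫_π^{2π} (-3)^2 dx] = (1/(2π)) · (9π + 9π) = (9 + 9)/2 = 9.
So Σ_{n ∈ Z} |c_n|^2 = 9.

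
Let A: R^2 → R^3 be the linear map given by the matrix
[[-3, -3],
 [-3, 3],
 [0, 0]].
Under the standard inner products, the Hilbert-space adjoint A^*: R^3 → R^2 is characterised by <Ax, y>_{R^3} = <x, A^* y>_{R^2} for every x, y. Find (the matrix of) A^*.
A^* = A^T =
[[-3, -3, 0],
 [-3, 3, 0]]

For real matrices with standard dot products, the defining identity <Ax, y> = <x, A^* y> gives (Ax)^T y = x^T (A^*) y, i.e. x^T A^T y = x^T (A^*) y. Since this holds for all x, y, we must have A^* = A^T. Therefore
A^* =
[[-3, -3, 0],
 [-3, 3, 0]].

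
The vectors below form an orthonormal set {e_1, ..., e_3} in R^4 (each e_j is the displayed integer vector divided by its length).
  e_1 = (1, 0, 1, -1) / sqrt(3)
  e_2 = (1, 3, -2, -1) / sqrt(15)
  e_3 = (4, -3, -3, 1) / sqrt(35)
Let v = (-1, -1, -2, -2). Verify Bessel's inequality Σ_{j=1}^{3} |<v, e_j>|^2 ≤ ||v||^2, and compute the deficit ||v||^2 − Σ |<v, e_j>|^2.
Σ |<v, e_j>|^2 = 6/7; ||v||^2 = 10; deficit = 64/7

Write each e_j = u_j / sqrt(<u_j, u_j>) where u_j is the displayed integer vector. Then <v, e_j> = <v, u_j> / sqrt(<u_j, u_j>), so |<v, e_j>|^2 = <v, u_j>^2 / <u_j, u_j>.
Coefficients: <v, e_1> = -1/sqrt(3), <v, e_2> = 2/sqrt(15), <v, e_3> = 3/sqrt(35).
Square and sum: Σ |<v, e_j>|^2 = 6/7.
Compute ||v||^2 = v·v = 10.
Deficit = 10 − 6/7 = 64/7 ≥ 0, confirming Bessel's inequality. (The deficit equals ||v − Σ <v,e_j> e_j||^2, the squared distance from v to span{e_j}.)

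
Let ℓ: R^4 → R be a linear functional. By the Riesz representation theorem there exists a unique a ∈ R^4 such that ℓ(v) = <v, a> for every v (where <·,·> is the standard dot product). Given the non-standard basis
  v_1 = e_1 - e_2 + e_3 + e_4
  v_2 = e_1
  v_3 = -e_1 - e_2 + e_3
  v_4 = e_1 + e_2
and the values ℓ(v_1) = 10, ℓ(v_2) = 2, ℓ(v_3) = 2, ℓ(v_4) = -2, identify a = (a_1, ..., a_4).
a = (2, -4, 0, 4)

Write a = (a_1, ..., a_4) in the standard basis. For each basis vector v_i, ℓ(v_i) = <v_i, a> is a linear equation in the a_j's. Collect the n equations into a matrix system V a = ℓ, where row i of V is v_i (expressed in the standard basis). Since V is invertible (lower-triangular with 1s on the diagonal, up to permutation), solve by back-substitution:
  V =
[[1, -1, 1, 1],
 [1, 0, 0, 0],
 [-1, -1, 1, 0],
 [1, 1, 0, 0]]
  V a = (10, 2, 2, -2)
Solving gives a = (2, -4, 0, 4).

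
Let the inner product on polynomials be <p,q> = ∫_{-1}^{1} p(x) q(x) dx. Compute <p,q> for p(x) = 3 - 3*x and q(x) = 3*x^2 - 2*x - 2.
<p,q> = -2

Expand the product: p(x)·q(x) = -9*x^3 + 15*x^2 - 6.
∫_{-1}^{1} of each monomial x^k gives [2/(k+1) if k even, 0 if k odd]. Integrating term-by-term (or equivalently evaluating the antiderivative F(x) = -9*x^4/4 + 5*x^3 - 6*x at the endpoints):
  F(1) − F(−1) = -13/4 − (-5/4) = -2.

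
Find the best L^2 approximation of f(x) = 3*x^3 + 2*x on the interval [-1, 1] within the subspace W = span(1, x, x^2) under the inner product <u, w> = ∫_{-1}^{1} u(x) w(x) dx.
g(x) = 19*x/5

The best approximation g ∈ W is the orthogonal projection of f onto W. Writing g = a_0 + a_1 x + a_2 x^2, the coefficients solve the normal equations G · a = b where
  G_{ij} = <φ_i, φ_j> and b_i = <f, φ_i>, with φ_0 = 1, φ_1 = x, φ_2 = x^2.
G =
  [2, 0, 2/3]
  [0, 2/3, 0]
  [2/3, 0, 2/5],
b = (0, 38/15, 0).
Solving gives a_0 = 0, a_1 = 19/5, a_2 = 0, so
  g(x) = 19*x/5.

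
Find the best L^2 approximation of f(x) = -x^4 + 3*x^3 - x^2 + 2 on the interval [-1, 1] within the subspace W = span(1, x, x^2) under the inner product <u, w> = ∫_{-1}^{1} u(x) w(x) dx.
g(x) = -13*x^2/7 + 9*x/5 + 73/35

The best approximation g ∈ W is the orthogonal projection of f onto W. Writing g = a_0 + a_1 x + a_2 x^2, the coefficients solve the normal equations G · a = b where
  G_{ij} = <φ_i, φ_j> and b_i = <f, φ_i>, with φ_0 = 1, φ_1 = x, φ_2 = x^2.
G =
  [2, 0, 2/3]
  [0, 2/3, 0]
  [2/3, 0, 2/5],
b = (44/15, 6/5, 68/105).
Solving gives a_0 = 73/35, a_1 = 9/5, a_2 = -13/7, so
  g(x) = -13*x^2/7 + 9*x/5 + 73/35.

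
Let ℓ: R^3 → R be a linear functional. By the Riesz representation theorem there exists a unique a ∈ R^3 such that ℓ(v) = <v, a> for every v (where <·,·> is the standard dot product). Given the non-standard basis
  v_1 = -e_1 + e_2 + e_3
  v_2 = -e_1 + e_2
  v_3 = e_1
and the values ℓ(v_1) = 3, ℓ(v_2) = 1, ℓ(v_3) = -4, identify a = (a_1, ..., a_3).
a = (-4, -3, 2)

Write a = (a_1, ..., a_3) in the standard basis. For each basis vector v_i, ℓ(v_i) = <v_i, a> is a linear equation in the a_j's. Collect the n equations into a matrix system V a = ℓ, where row i of V is v_i (expressed in the standard basis). Since V is invertible (lower-triangular with 1s on the diagonal, up to permutation), solve by back-substitution:
  V =
[[-1, 1, 1],
 [-1, 1, 0],
 [1, 0, 0]]
  V a = (3, 1, -4)
Solving gives a = (-4, -3, 2).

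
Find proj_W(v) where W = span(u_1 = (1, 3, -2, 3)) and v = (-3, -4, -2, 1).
proj_W(v) = (-8/23, -24/23, 16/23, -24/23)

Set up U = [u_1 | ... | u_1] ∈ R^(4×1). The projector onto W = col(U) is P = U (U^T U)^(-1) U^T.
Compute U^T U =
  [23],
and U^T v = (-8).
Solve U^T U · c = U^T v for the coefficients: c = (-8/23). The projection is proj_W(v) = U c.
Check: (v - proj_W(v)) · u_1 = 0  (should be 0).
Result: proj_W(v) = (-8/23, -24/23, 16/23, -24/23).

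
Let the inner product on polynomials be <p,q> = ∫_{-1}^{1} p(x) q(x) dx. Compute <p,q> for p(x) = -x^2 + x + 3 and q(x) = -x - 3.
<p,q> = -50/3

Expand the product: p(x)·q(x) = x^3 + 2*x^2 - 6*x - 9.
∫_{-1}^{1} of each monomial x^k gives [2/(k+1) if k even, 0 if k odd]. Integrating term-by-term (or equivalently evaluating the antiderivative F(x) = x^4/4 + 2*x^3/3 - 3*x^2 - 9*x at the endpoints):
  F(1) − F(−1) = -133/12 − (67/12) = -50/3.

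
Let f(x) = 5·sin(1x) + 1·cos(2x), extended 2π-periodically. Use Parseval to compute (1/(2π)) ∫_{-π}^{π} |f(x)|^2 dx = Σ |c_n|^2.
Σ |c_n|^2 = 13

Expand |f|^2 and use orthogonality of {sin(nx), cos(mx)} on [-π, π]:
  ∫_{-π}^{π} sin(nx)^2 dx = π, ∫ cos(mx)^2 dx = π, and cross terms integrate to 0.
So ∫_{-π}^{π} f(x)^2 dx = 5^2 · π + 1^2 · π = (25 + 1)π.
Divide by 2π: (25 + 1)/2 = 13.
By Parseval, this equals Σ |c_n|^2.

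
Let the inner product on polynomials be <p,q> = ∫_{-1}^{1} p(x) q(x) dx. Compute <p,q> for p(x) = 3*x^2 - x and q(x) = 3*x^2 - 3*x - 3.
<p,q> = -2/5

Expand the product: p(x)·q(x) = 9*x^4 - 12*x^3 - 6*x^2 + 3*x.
∫_{-1}^{1} of each monomial x^k gives [2/(k+1) if k even, 0 if k odd]. Integrating term-by-term (or equivalently evaluating the antiderivative F(x) = 9*x^5/5 - 3*x^4 - 2*x^3 + 3*x^2/2 at the endpoints):
  F(1) − F(−1) = -17/10 − (-13/10) = -2/5.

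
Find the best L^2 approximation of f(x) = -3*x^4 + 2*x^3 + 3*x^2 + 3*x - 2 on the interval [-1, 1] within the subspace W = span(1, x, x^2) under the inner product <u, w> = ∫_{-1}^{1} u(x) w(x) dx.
g(x) = 3*x^2/7 + 21*x/5 - 61/35

The best approximation g ∈ W is the orthogonal projection of f onto W. Writing g = a_0 + a_1 x + a_2 x^2, the coefficients solve the normal equations G · a = b where
  G_{ij} = <φ_i, φ_j> and b_i = <f, φ_i>, with φ_0 = 1, φ_1 = x, φ_2 = x^2.
G =
  [2, 0, 2/3]
  [0, 2/3, 0]
  [2/3, 0, 2/5],
b = (-16/5, 14/5, -104/105).
Solving gives a_0 = -61/35, a_1 = 21/5, a_2 = 3/7, so
  g(x) = 3*x^2/7 + 21*x/5 - 61/35.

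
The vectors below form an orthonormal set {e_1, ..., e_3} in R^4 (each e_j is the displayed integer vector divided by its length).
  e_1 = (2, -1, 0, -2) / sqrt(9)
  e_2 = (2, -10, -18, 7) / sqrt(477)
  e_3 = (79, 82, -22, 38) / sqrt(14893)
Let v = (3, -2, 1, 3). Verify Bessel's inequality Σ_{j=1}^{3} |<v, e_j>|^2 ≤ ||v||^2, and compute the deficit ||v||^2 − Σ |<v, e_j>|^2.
Σ |<v, e_j>|^2 = 1134/281; ||v||^2 = 23; deficit = 5329/281

Write each e_j = u_j / sqrt(<u_j, u_j>) where u_j is the displayed integer vector. Then <v, e_j> = <v, u_j> / sqrt(<u_j, u_j>), so |<v, e_j>|^2 = <v, u_j>^2 / <u_j, u_j>.
Coefficients: <v, e_1> = 2/sqrt(9), <v, e_2> = 29/sqrt(477), <v, e_3> = 165/sqrt(14893).
Square and sum: Σ |<v, e_j>|^2 = 1134/281.
Compute ||v||^2 = v·v = 23.
Deficit = 23 − 1134/281 = 5329/281 ≥ 0, confirming Bessel's inequality. (The deficit equals ||v − Σ <v,e_j> e_j||^2, the squared distance from v to span{e_j}.)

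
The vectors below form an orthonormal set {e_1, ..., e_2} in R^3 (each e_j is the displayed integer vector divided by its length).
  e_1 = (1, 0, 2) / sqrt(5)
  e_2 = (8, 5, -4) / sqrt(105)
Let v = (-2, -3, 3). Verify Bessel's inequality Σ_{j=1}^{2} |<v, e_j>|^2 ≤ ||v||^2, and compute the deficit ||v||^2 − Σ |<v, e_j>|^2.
Σ |<v, e_j>|^2 = 437/21; ||v||^2 = 22; deficit = 25/21

Write each e_j = u_j / sqrt(<u_j, u_j>) where u_j is the displayed integer vector. Then <v, e_j> = <v, u_j> / sqrt(<u_j, u_j>), so |<v, e_j>|^2 = <v, u_j>^2 / <u_j, u_j>.
Coefficients: <v, e_1> = 4/sqrt(5), <v, e_2> = -43/sqrt(105).
Square and sum: Σ |<v, e_j>|^2 = 437/21.
Compute ||v||^2 = v·v = 22.
Deficit = 22 − 437/21 = 25/21 ≥ 0, confirming Bessel's inequality. (The deficit equals ||v − Σ <v,e_j> e_j||^2, the squared distance from v to span{e_j}.)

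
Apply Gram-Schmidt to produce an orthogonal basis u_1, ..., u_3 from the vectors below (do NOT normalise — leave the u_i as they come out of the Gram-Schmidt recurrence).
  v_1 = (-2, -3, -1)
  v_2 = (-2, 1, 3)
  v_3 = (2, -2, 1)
Orthogonal basis:
  u_1 = (-2, -3, -1)
  u_2 = (-16/7, 4/7, 20/7)
  u_3 = (5/3, -5/3, 5/3)

Apply the Gram-Schmidt recurrence
  u_1 = v_1
  u_i = v_i − Σ_{j<i} ((v_i · u_j) / (u_j · u_j)) · u_j.

Step by step this gives:
  u_1 = (-2, -3, -1)
  u_2 = (-16/7, 4/7, 20/7)
  u_3 = (5/3, -5/3, 5/3)

Orthogonality check:
  u_2 · u_1 = 0 (should be 0)
  u_3 · u_1 = 0 (should be 0)
  u_3 · u_2 = 0 (should be 0)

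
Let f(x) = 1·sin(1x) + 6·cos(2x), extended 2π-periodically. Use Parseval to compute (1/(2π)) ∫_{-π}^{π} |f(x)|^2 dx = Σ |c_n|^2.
Σ |c_n|^2 = 37/2

Expand |f|^2 and use orthogonality of {sin(nx), cos(mx)} on [-π, π]:
  ∫_{-π}^{π} sin(nx)^2 dx = π, ∫ cos(mx)^2 dx = π, and cross terms integrate to 0.
So ∫_{-π}^{π} f(x)^2 dx = 1^2 · π + 6^2 · π = (1 + 36)π.
Divide by 2π: (1 + 36)/2 = 37/2.
By Parseval, this equals Σ |c_n|^2.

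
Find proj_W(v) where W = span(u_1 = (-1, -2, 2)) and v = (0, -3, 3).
proj_W(v) = (-4/3, -8/3, 8/3)

Set up U = [u_1 | ... | u_1] ∈ R^(3×1). The projector onto W = col(U) is P = U (U^T U)^(-1) U^T.
Compute U^T U =
  [9],
and U^T v = (12).
Solve U^T U · c = U^T v for the coefficients: c = (4/3). The projection is proj_W(v) = U c.
Check: (v - proj_W(v)) · u_1 = 0  (should be 0).
Result: proj_W(v) = (-4/3, -8/3, 8/3).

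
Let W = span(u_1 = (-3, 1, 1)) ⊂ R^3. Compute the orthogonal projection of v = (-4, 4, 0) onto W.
proj_W(v) = (-48/11, 16/11, 16/11)

Set up U = [u_1 | ... | u_1] ∈ R^(3×1). The projector onto W = col(U) is P = U (U^T U)^(-1) U^T.
Compute U^T U =
  [11],
and U^T v = (16).
Solve U^T U · c = U^T v for the coefficients: c = (16/11). The projection is proj_W(v) = U c.
Check: (v - proj_W(v)) · u_1 = 0  (should be 0).
Result: proj_W(v) = (-48/11, 16/11, 16/11).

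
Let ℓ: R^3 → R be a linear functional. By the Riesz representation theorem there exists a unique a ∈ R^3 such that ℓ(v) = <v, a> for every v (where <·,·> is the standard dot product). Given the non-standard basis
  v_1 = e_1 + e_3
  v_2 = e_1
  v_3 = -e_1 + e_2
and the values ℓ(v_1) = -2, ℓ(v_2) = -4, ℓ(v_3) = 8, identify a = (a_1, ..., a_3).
a = (-4, 4, 2)

Write a = (a_1, ..., a_3) in the standard basis. For each basis vector v_i, ℓ(v_i) = <v_i, a> is a linear equation in the a_j's. Collect the n equations into a matrix system V a = ℓ, where row i of V is v_i (expressed in the standard basis). Since V is invertible (lower-triangular with 1s on the diagonal, up to permutation), solve by back-substitution:
  V =
[[1, 0, 1],
 [1, 0, 0],
 [-1, 1, 0]]
  V a = (-2, -4, 8)
Solving gives a = (-4, 4, 2).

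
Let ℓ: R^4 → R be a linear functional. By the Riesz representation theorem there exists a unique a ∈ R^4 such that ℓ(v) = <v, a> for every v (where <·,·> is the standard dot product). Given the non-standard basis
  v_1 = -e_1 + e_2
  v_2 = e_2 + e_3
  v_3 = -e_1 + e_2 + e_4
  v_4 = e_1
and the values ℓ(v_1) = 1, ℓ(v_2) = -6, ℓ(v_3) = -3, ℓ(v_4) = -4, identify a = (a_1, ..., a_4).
a = (-4, -3, -3, -4)

Write a = (a_1, ..., a_4) in the standard basis. For each basis vector v_i, ℓ(v_i) = <v_i, a> is a linear equation in the a_j's. Collect the n equations into a matrix system V a = ℓ, where row i of V is v_i (expressed in the standard basis). Since V is invertible (lower-triangular with 1s on the diagonal, up to permutation), solve by back-substitution:
  V =
[[-1, 1, 0, 0],
 [0, 1, 1, 0],
 [-1, 1, 0, 1],
 [1, 0, 0, 0]]
  V a = (1, -6, -3, -4)
Solving gives a = (-4, -3, -3, -4).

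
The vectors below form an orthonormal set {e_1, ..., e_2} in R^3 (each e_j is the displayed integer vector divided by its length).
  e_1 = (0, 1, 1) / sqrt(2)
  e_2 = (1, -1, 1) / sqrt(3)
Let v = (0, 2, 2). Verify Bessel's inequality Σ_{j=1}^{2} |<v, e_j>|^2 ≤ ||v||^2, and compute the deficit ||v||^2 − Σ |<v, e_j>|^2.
Σ |<v, e_j>|^2 = 8; ||v||^2 = 8; deficit = 0

Write each e_j = u_j / sqrt(<u_j, u_j>) where u_j is the displayed integer vector. Then <v, e_j> = <v, u_j> / sqrt(<u_j, u_j>), so |<v, e_j>|^2 = <v, u_j>^2 / <u_j, u_j>.
Coefficients: <v, e_1> = 4/sqrt(2), <v, e_2> = 0/sqrt(3).
Square and sum: Σ |<v, e_j>|^2 = 8.
Compute ||v||^2 = v·v = 8.
Deficit = 8 − 8 = 0 ≥ 0, confirming Bessel's inequality. (The deficit equals ||v − Σ <v,e_j> e_j||^2, the squared distance from v to span{e_j}.)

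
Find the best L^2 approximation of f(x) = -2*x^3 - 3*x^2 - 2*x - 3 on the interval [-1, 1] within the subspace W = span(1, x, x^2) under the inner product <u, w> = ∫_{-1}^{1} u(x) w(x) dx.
g(x) = -3*x^2 - 16*x/5 - 3

The best approximation g ∈ W is the orthogonal projection of f onto W. Writing g = a_0 + a_1 x + a_2 x^2, the coefficients solve the normal equations G · a = b where
  G_{ij} = <φ_i, φ_j> and b_i = <f, φ_i>, with φ_0 = 1, φ_1 = x, φ_2 = x^2.
G =
  [2, 0, 2/3]
  [0, 2/3, 0]
  [2/3, 0, 2/5],
b = (-8, -32/15, -16/5).
Solving gives a_0 = -3, a_1 = -16/5, a_2 = -3, so
  g(x) = -3*x^2 - 16*x/5 - 3.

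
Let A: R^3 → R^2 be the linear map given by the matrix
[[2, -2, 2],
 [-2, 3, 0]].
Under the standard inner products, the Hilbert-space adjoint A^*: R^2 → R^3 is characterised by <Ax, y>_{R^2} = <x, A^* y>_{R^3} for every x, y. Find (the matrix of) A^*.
A^* = A^T =
[[2, -2],
 [-2, 3],
 [2, 0]]

For real matrices with standard dot products, the defining identity <Ax, y> = <x, A^* y> gives (Ax)^T y = x^T (A^*) y, i.e. x^T A^T y = x^T (A^*) y. Since this holds for all x, y, we must have A^* = A^T. Therefore
A^* =
[[2, -2],
 [-2, 3],
 [2, 0]].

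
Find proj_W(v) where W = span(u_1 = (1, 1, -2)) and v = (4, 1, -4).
proj_W(v) = (13/6, 13/6, -13/3)

Set up U = [u_1 | ... | u_1] ∈ R^(3×1). The projector onto W = col(U) is P = U (U^T U)^(-1) U^T.
Compute U^T U =
  [6],
and U^T v = (13).
Solve U^T U · c = U^T v for the coefficients: c = (13/6). The projection is proj_W(v) = U c.
Check: (v - proj_W(v)) · u_1 = 0  (should be 0).
Result: proj_W(v) = (13/6, 13/6, -13/3).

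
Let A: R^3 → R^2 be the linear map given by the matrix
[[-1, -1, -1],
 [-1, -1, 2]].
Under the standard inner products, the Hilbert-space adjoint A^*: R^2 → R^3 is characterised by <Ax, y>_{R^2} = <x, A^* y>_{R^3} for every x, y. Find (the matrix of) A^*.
A^* = A^T =
[[-1, -1],
 [-1, -1],
 [-1, 2]]

For real matrices with standard dot products, the defining identity <Ax, y> = <x, A^* y> gives (Ax)^T y = x^T (A^*) y, i.e. x^T A^T y = x^T (A^*) y. Since this holds for all x, y, we must have A^* = A^T. Therefore
A^* =
[[-1, -1],
 [-1, -1],
 [-1, 2]].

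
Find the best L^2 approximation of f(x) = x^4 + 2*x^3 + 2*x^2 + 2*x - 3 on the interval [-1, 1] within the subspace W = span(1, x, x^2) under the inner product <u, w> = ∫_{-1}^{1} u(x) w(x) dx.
g(x) = 20*x^2/7 + 16*x/5 - 108/35

The best approximation g ∈ W is the orthogonal projection of f onto W. Writing g = a_0 + a_1 x + a_2 x^2, the coefficients solve the normal equations G · a = b where
  G_{ij} = <φ_i, φ_j> and b_i = <f, φ_i>, with φ_0 = 1, φ_1 = x, φ_2 = x^2.
G =
  [2, 0, 2/3]
  [0, 2/3, 0]
  [2/3, 0, 2/5],
b = (-64/15, 32/15, -32/35).
Solving gives a_0 = -108/35, a_1 = 16/5, a_2 = 20/7, so
  g(x) = 20*x^2/7 + 16*x/5 - 108/35.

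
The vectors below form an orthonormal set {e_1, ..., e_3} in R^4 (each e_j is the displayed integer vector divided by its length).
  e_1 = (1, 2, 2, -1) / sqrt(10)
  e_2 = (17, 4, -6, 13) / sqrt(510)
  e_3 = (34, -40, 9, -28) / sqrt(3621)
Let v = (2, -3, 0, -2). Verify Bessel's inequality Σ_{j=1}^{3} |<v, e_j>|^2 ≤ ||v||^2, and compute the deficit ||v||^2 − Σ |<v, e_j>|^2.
Σ |<v, e_j>|^2 = 1198/71; ||v||^2 = 17; deficit = 9/71

Write each e_j = u_j / sqrt(<u_j, u_j>) where u_j is the displayed integer vector. Then <v, e_j> = <v, u_j> / sqrt(<u_j, u_j>), so |<v, e_j>|^2 = <v, u_j>^2 / <u_j, u_j>.
Coefficients: <v, e_1> = -2/sqrt(10), <v, e_2> = -4/sqrt(510), <v, e_3> = 244/sqrt(3621).
Square and sum: Σ |<v, e_j>|^2 = 1198/71.
Compute ||v||^2 = v·v = 17.
Deficit = 17 − 1198/71 = 9/71 ≥ 0, confirming Bessel's inequality. (The deficit equals ||v − Σ <v,e_j> e_j||^2, the squared distance from v to span{e_j}.)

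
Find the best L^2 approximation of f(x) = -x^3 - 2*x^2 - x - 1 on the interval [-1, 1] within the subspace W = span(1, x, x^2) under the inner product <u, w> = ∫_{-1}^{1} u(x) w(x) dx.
g(x) = -2*x^2 - 8*x/5 - 1

The best approximation g ∈ W is the orthogonal projection of f onto W. Writing g = a_0 + a_1 x + a_2 x^2, the coefficients solve the normal equations G · a = b where
  G_{ij} = <φ_i, φ_j> and b_i = <f, φ_i>, with φ_0 = 1, φ_1 = x, φ_2 = x^2.
G =
  [2, 0, 2/3]
  [0, 2/3, 0]
  [2/3, 0, 2/5],
b = (-10/3, -16/15, -22/15).
Solving gives a_0 = -1, a_1 = -8/5, a_2 = -2, so
  g(x) = -2*x^2 - 8*x/5 - 1.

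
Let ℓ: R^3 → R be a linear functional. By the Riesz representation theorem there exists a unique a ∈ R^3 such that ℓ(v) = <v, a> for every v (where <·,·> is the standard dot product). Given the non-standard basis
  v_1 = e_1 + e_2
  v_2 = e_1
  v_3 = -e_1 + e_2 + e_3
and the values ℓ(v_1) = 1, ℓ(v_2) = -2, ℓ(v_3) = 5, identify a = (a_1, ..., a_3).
a = (-2, 3, 0)

Write a = (a_1, ..., a_3) in the standard basis. For each basis vector v_i, ℓ(v_i) = <v_i, a> is a linear equation in the a_j's. Collect the n equations into a matrix system V a = ℓ, where row i of V is v_i (expressed in the standard basis). Since V is invertible (lower-triangular with 1s on the diagonal, up to permutation), solve by back-substitution:
  V =
[[1, 1, 0],
 [1, 0, 0],
 [-1, 1, 1]]
  V a = (1, -2, 5)
Solving gives a = (-2, 3, 0).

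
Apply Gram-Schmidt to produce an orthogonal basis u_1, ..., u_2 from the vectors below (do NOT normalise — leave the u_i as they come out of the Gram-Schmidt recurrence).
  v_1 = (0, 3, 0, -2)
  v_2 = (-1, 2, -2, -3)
Orthogonal basis:
  u_1 = (0, 3, 0, -2)
  u_2 = (-1, -10/13, -2, -15/13)

Apply the Gram-Schmidt recurrence
  u_1 = v_1
  u_i = v_i − Σ_{j<i} ((v_i · u_j) / (u_j · u_j)) · u_j.

Step by step this gives:
  u_1 = (0, 3, 0, -2)
  u_2 = (-1, -10/13, -2, -15/13)

Orthogonality check:
  u_2 · u_1 = 0 (should be 0)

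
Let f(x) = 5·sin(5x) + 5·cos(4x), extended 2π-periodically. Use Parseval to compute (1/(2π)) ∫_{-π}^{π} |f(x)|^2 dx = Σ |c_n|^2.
Σ |c_n|^2 = 25

Expand |f|^2 and use orthogonality of {sin(nx), cos(mx)} on [-π, π]:
  ∫_{-π}^{π} sin(nx)^2 dx = π, ∫ cos(mx)^2 dx = π, and cross terms integrate to 0.
So ∫_{-π}^{π} f(x)^2 dx = 5^2 · π + 5^2 · π = (25 + 25)π.
Divide by 2π: (25 + 25)/2 = 25.
By Parseval, this equals Σ |c_n|^2.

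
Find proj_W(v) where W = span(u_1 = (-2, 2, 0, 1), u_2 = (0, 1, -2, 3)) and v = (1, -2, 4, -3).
proj_W(v) = (62/101, -188/101, 252/101, -409/101)

Set up U = [u_1 | ... | u_2] ∈ R^(4×2). The projector onto W = col(U) is P = U (U^T U)^(-1) U^T.
Compute U^T U =
  [9, 5]
  [5, 14],
and U^T v = (-9, -19).
Solve U^T U · c = U^T v for the coefficients: c = (-31/101, -126/101). The projection is proj_W(v) = U c.
Check: (v - proj_W(v)) · u_1 = 0  (should be 0).
Check: (v - proj_W(v)) · u_2 = 0  (should be 0).
Result: proj_W(v) = (62/101, -188/101, 252/101, -409/101).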